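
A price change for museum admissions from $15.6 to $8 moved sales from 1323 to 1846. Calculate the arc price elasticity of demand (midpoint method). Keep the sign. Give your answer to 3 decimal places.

ΔQ = 1846 − 1323 = 523; ΔP = 8 − 15.6 = -7.6.
Midpoints: P̄ = 11.80, Q̄ = 1584.5.
ε = (ΔQ/ΔP)(P̄/Q̄) = (523/-7.6)(11.80/1584.5).

-0.512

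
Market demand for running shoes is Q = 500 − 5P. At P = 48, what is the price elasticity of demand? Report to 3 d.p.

At P = 48, Q = 260.
dQ/dP = −5.
ε = (dQ/dP)(P/Q) = (-5)(48/260).

-0.923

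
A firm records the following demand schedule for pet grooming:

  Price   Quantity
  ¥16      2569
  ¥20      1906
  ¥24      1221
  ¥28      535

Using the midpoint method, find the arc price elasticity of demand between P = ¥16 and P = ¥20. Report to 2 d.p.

-1.33

At P = 16, Q = 2569; at P = 20, Q = 1906.
ΔQ = -663, ΔP = 4. Midpoints: P̄ = 18.00, Q̄ = 2237.5.
ε = (ΔQ/ΔP)(P̄/Q̄) = (-663/4)(18.00/2237.5).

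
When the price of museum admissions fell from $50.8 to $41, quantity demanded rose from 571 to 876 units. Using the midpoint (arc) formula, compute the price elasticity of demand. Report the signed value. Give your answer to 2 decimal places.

-1.97

ΔQ = 876 − 571 = 305; ΔP = 41 − 50.8 = -9.8.
Midpoints: P̄ = 45.90, Q̄ = 723.5.
ε = (ΔQ/ΔP)(P̄/Q̄) = (305/-9.8)(45.90/723.5).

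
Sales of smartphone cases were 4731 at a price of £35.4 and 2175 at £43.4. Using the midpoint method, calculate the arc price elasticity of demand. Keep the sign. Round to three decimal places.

ΔQ = 2175 − 4731 = -2556; ΔP = 43.4 − 35.4 = 8.
Midpoints: P̄ = 39.40, Q̄ = 3453.0.
ε = (ΔQ/ΔP)(P̄/Q̄) = (-2556/8)(39.40/3453.0).

-3.646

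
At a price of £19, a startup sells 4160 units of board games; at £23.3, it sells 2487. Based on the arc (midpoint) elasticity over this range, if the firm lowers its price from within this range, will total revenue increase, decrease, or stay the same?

increase

Arc ε = (-1673/4.3)(21.15/3323.5) ≈ -2.476.
|ε| = 2.48 > 1, so demand is elastic. A price cut therefore raises total revenue.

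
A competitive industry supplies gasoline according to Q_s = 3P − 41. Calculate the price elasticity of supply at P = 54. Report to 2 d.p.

1.34

At P = 54, Q_s = 121.
dQ_s/dP = 3.
ε_s = (dQ_s/dP)(P/Q_s) = (3)(54/121).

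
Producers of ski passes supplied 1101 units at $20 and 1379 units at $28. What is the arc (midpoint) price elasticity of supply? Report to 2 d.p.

0.67

ΔQ = 1379 − 1101 = 278; ΔP = 28 − 20 = 8.
Midpoints: P̄ = 24.00, Q̄ = 1240.0.
ε_s = (ΔQ/ΔP)(P̄/Q̄) = (278/8)(24.00/1240.0).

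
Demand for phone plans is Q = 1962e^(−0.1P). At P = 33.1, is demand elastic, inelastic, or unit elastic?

Q = 71.645, dQ/dP = -7.164.
ε = (dQ/dP)(P/Q) ≈ -3.310.
|ε| = 3.31 > 1.

elastic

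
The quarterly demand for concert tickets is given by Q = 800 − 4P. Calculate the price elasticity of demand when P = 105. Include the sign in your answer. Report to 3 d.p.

-1.105

At P = 105, Q = 380.
dQ/dP = −4.
ε = (dQ/dP)(P/Q) = (-4)(105/380).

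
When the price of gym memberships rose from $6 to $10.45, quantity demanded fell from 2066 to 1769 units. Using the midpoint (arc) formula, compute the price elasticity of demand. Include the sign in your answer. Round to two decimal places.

ΔQ = 1769 − 2066 = -297; ΔP = 10.45 − 6 = 4.45.
Midpoints: P̄ = 8.22, Q̄ = 1917.5.
ε = (ΔQ/ΔP)(P̄/Q̄) = (-297/4.45)(8.22/1917.5).

-0.29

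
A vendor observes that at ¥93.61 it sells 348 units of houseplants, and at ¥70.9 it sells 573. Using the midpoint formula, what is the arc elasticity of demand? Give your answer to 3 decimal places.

ΔQ = 573 − 348 = 225; ΔP = 70.9 − 93.61 = -22.71.
Midpoints: P̄ = 82.25, Q̄ = 460.5.
ε = (ΔQ/ΔP)(P̄/Q̄) = (225/-22.71)(82.25/460.5).

-1.770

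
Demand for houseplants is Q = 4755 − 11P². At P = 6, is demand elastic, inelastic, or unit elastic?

inelastic

Q = 4359, dQ/dP = -132.
ε = (dQ/dP)(P/Q) ≈ -0.182.
|ε| = 0.18 < 1.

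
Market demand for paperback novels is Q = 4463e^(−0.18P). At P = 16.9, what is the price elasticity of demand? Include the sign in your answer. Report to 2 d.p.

-3.04

At P = 16.9, Q = 213.061.
dQ/dP = −0.18·4463e^(−0.18P) = −0.18Q = -38.351.
ε = (dQ/dP)(P/Q) = (-38.351)(16.9/213.061).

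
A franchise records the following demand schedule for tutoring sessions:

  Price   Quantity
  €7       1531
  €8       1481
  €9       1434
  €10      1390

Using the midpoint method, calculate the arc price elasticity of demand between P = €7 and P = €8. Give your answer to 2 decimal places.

At P = 7, Q = 1531; at P = 8, Q = 1481.
ΔQ = -50, ΔP = 1. Midpoints: P̄ = 7.50, Q̄ = 1506.0.
ε = (ΔQ/ΔP)(P̄/Q̄) = (-50/1)(7.50/1506.0).

-0.25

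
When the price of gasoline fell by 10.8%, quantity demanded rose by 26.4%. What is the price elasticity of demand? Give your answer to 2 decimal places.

ε = %ΔQ / %ΔP = (26.4)/(-10.8) = -2.444.

-2.44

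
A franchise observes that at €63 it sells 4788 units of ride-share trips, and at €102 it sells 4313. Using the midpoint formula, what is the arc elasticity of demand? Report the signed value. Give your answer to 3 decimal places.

ΔQ = 4313 − 4788 = -475; ΔP = 102 − 63 = 39.
Midpoints: P̄ = 82.50, Q̄ = 4550.5.
ε = (ΔQ/ΔP)(P̄/Q̄) = (-475/39)(82.50/4550.5).

-0.221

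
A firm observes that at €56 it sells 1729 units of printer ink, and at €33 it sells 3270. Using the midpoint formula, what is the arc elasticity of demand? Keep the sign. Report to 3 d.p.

-1.193

ΔQ = 3270 − 1729 = 1541; ΔP = 33 − 56 = -23.
Midpoints: P̄ = 44.50, Q̄ = 2499.5.
ε = (ΔQ/ΔP)(P̄/Q̄) = (1541/-23)(44.50/2499.5).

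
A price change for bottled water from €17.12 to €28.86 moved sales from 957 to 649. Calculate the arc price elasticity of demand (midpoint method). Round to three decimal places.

ΔQ = 649 − 957 = -308; ΔP = 28.86 − 17.12 = 11.74.
Midpoints: P̄ = 22.99, Q̄ = 803.0.
ε = (ΔQ/ΔP)(P̄/Q̄) = (-308/11.74)(22.99/803.0).

-0.751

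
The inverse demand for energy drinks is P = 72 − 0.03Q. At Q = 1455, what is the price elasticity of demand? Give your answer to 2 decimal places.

-0.65

At Q = 1455, P = 72 − 0.03(1455) = 28.35.
dP/dQ = −0.03, so dQ/dP = 1/(−0.03) = -33.333.
ε = (dQ/dP)(P/Q) = (-33.333)(28.35/1455).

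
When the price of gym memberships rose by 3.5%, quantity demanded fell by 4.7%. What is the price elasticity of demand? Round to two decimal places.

-1.34

ε = %ΔQ / %ΔP = (-4.7)/(3.5) = -1.343.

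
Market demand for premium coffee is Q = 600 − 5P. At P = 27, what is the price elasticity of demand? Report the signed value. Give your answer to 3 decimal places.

At P = 27, Q = 465.
dQ/dP = −5.
ε = (dQ/dP)(P/Q) = (-5)(27/465).
|ε| < 1, so demand is inelastic at this price.

-0.290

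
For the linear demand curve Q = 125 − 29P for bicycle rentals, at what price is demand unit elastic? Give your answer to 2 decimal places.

For linear demand Q = a − bP, ε = −bP/(a − bP). |ε| = 1 when bP = a − bP, i.e. P = a/(2b).
P = 125/(2·29) = 125/58 = 2.1552.

2.16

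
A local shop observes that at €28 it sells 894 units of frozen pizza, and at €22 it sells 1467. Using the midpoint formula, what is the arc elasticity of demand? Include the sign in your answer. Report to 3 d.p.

ΔQ = 1467 − 894 = 573; ΔP = 22 − 28 = -6.
Midpoints: P̄ = 25.00, Q̄ = 1180.5.
ε = (ΔQ/ΔP)(P̄/Q̄) = (573/-6)(25.00/1180.5).

-2.022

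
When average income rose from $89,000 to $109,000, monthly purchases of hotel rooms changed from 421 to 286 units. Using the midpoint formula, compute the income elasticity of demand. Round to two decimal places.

ΔQ = -135, ΔI = 20000. Midpoints: Ī = 99,000, Q̄ = 353.5.
ε_I = (ΔQ/ΔI)(Ī/Q̄) = (-135/20000)(99000/353.5).

-1.89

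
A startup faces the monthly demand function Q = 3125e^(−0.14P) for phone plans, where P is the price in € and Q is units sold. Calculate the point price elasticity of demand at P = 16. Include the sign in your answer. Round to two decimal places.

At P = 16, Q = 332.683.
dQ/dP = −0.14·3125e^(−0.14P) = −0.14Q = -46.576.
ε = (dQ/dP)(P/Q) = (-46.576)(16/332.683).

-2.24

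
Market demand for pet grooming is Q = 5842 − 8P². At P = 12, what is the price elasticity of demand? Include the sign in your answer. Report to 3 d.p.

-0.491

At P = 12, Q = 4690.
dQ/dP = −16P = -192.
ε = (dQ/dP)(P/Q) = (-192)(12/4690).
|ε| < 1, so demand is inelastic at this price.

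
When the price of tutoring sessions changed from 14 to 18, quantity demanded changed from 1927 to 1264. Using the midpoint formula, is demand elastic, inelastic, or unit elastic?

elastic

Arc ε ≈ -1.662.
|ε| = 1.66 > 1.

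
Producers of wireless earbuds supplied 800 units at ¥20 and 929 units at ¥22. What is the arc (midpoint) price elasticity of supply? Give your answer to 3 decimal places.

1.567

ΔQ = 929 − 800 = 129; ΔP = 22 − 20 = 2.
Midpoints: P̄ = 21.00, Q̄ = 864.5.
ε_s = (ΔQ/ΔP)(P̄/Q̄) = (129/2)(21.00/864.5).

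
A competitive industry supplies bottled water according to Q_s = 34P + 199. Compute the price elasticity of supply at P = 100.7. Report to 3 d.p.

At P = 100.7, Q_s = 3622.80.
dQ_s/dP = 34.
ε_s = (dQ_s/dP)(P/Q_s) = (34)(100.7/3622.80).

0.945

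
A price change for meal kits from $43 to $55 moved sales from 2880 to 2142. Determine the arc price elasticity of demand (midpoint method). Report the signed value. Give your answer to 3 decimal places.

-1.200

ΔQ = 2142 − 2880 = -738; ΔP = 55 − 43 = 12.
Midpoints: P̄ = 49.00, Q̄ = 2511.0.
ε = (ΔQ/ΔP)(P̄/Q̄) = (-738/12)(49.00/2511.0).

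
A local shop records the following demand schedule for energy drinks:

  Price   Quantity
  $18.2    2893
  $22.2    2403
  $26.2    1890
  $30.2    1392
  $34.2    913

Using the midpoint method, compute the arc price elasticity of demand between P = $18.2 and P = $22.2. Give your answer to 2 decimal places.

-0.93

At P = 18.2, Q = 2893; at P = 22.2, Q = 2403.
ΔQ = -490, ΔP = 4.0. Midpoints: P̄ = 20.20, Q̄ = 2648.0.
ε = (ΔQ/ΔP)(P̄/Q̄) = (-490/4.0)(20.20/2648.0).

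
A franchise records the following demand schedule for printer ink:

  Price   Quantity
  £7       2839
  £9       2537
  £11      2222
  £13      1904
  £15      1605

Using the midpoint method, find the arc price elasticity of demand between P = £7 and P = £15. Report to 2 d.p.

-0.76

At P = 7, Q = 2839; at P = 15, Q = 1605.
ΔQ = -1234, ΔP = 8. Midpoints: P̄ = 11.00, Q̄ = 2222.0.
ε = (ΔQ/ΔP)(P̄/Q̄) = (-1234/8)(11.00/2222.0).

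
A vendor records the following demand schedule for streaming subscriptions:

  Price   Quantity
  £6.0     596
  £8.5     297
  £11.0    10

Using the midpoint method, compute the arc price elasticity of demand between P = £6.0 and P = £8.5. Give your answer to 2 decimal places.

-1.94

At P = 6.0, Q = 596; at P = 8.5, Q = 297.
ΔQ = -299, ΔP = 2.5. Midpoints: P̄ = 7.25, Q̄ = 446.5.
ε = (ΔQ/ΔP)(P̄/Q̄) = (-299/2.5)(7.25/446.5).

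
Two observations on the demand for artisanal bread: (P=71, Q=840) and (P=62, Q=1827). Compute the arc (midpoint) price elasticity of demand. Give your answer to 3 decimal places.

-5.469

ΔQ = 1827 − 840 = 987; ΔP = 62 − 71 = -9.
Midpoints: P̄ = 66.50, Q̄ = 1333.5.
ε = (ΔQ/ΔP)(P̄/Q̄) = (987/-9)(66.50/1333.5).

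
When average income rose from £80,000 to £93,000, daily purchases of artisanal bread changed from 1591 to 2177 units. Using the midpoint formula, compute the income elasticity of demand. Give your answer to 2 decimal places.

ΔQ = 586, ΔI = 13000. Midpoints: Ī = 86,500, Q̄ = 1884.0.
ε_I = (ΔQ/ΔI)(Ī/Q̄) = (586/13000)(86500/1884.0).

2.07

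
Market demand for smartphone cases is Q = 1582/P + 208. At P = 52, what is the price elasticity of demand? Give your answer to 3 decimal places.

At P = 52, Q = 238.423.
dQ/dP = −1582/P² = -0.585.
ε = (dQ/dP)(P/Q) = (-0.585)(52/238.423).
|ε| < 1, so demand is inelastic at this price.

-0.128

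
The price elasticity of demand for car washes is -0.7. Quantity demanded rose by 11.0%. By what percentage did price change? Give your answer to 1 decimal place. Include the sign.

%ΔP ≈ %ΔQ / ε = (11.0%)/(-0.7) = -15.71%.

-15.7%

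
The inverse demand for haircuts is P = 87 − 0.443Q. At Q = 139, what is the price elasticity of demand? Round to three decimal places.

-0.413

At Q = 139, P = 87 − 0.443(139) = 25.42.
dP/dQ = −0.443, so dQ/dP = 1/(−0.443) = -2.257.
ε = (dQ/dP)(P/Q) = (-2.257)(25.42/139).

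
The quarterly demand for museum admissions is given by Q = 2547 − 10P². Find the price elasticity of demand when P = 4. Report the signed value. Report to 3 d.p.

-0.134

At P = 4, Q = 2387.
dQ/dP = −20P = -80.
ε = (dQ/dP)(P/Q) = (-80)(4/2387).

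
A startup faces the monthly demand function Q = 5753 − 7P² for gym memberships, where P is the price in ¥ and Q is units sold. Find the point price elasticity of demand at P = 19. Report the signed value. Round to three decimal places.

-1.567

At P = 19, Q = 3226.
dQ/dP = −14P = -266.
ε = (dQ/dP)(P/Q) = (-266)(19/3226).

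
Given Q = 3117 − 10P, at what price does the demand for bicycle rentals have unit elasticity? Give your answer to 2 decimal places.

155.85

For linear demand Q = a − bP, ε = −bP/(a − bP). |ε| = 1 when bP = a − bP, i.e. P = a/(2b).
P = 3117/(2·10) = 3117/20 = 155.8500.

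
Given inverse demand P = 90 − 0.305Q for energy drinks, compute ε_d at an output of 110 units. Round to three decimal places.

At Q = 110, P = 90 − 0.305(110) = 56.45.
dP/dQ = −0.305, so dQ/dP = 1/(−0.305) = -3.279.
ε = (dQ/dP)(P/Q) = (-3.279)(56.45/110).

-1.683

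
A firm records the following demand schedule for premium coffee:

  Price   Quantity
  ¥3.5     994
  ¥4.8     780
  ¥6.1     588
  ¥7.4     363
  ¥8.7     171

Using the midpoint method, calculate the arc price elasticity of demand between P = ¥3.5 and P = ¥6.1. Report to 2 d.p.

-0.95

At P = 3.5, Q = 994; at P = 6.1, Q = 588.
ΔQ = -406, ΔP = 2.6. Midpoints: P̄ = 4.80, Q̄ = 791.0.
ε = (ΔQ/ΔP)(P̄/Q̄) = (-406/2.6)(4.80/791.0).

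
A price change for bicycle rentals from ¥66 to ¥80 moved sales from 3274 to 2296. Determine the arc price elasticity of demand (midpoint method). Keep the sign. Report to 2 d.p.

-1.83

ΔQ = 2296 − 3274 = -978; ΔP = 80 − 66 = 14.
Midpoints: P̄ = 73.00, Q̄ = 2785.0.
ε = (ΔQ/ΔP)(P̄/Q̄) = (-978/14)(73.00/2785.0).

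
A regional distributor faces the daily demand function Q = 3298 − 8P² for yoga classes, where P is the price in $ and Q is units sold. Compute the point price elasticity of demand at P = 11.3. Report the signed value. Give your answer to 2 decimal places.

At P = 11.3, Q = 2276.480.
dQ/dP = −16P = -180.800.
ε = (dQ/dP)(P/Q) = (-180.800)(11.3/2276.480).

-0.90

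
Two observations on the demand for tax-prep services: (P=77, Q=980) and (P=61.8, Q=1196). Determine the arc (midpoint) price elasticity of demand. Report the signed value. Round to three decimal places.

ΔQ = 1196 − 980 = 216; ΔP = 61.8 − 77 = -15.2.
Midpoints: P̄ = 69.40, Q̄ = 1088.0.
ε = (ΔQ/ΔP)(P̄/Q̄) = (216/-15.2)(69.40/1088.0).

-0.906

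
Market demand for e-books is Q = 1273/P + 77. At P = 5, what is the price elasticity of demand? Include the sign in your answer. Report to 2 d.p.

-0.77

At P = 5, Q = 331.600.
dQ/dP = −1273/P² = -50.920.
ε = (dQ/dP)(P/Q) = (-50.920)(5/331.600).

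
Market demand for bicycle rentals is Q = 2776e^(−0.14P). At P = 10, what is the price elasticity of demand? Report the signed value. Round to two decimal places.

At P = 10, Q = 684.553.
dQ/dP = −0.14·2776e^(−0.14P) = −0.14Q = -95.837.
ε = (dQ/dP)(P/Q) = (-95.837)(10/684.553).

-1.40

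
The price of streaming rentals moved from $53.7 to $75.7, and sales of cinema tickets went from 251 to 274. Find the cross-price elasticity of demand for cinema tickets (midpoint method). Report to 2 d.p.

ΔQ_x = 274 − 251 = 23; ΔP_y = 75.7 − 53.7 = 22.
Midpoints: P̄_y = 64.70, Q̄_x = 262.5.
ε_xy = (ΔQ_x/ΔP_y)(P̄_y/Q̄_x) = (23/22)(64.70/262.5).

0.26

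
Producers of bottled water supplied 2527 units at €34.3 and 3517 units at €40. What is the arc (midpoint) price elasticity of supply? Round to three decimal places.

2.135

ΔQ = 3517 − 2527 = 990; ΔP = 40 − 34.3 = 5.7.
Midpoints: P̄ = 37.15, Q̄ = 3022.0.
ε_s = (ΔQ/ΔP)(P̄/Q̄) = (990/5.7)(37.15/3022.0).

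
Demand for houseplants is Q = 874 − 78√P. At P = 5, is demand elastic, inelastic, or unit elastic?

Q = 699.587, dQ/dP = -17.441.
ε = (dQ/dP)(P/Q) ≈ -0.125.
|ε| = 0.12 < 1.

inelastic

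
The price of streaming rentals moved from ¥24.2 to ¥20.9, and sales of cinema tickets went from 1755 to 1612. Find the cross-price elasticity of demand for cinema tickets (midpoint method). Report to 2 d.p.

0.58

ΔQ_x = 1612 − 1755 = -143; ΔP_y = 20.9 − 24.2 = -3.3.
Midpoints: P̄_y = 22.55, Q̄_x = 1683.5.
ε_xy = (ΔQ_x/ΔP_y)(P̄_y/Q̄_x) = (-143/-3.3)(22.55/1683.5).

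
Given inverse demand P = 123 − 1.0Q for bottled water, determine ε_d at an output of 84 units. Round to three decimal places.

-0.464

At Q = 84, P = 123 − 1.0(84) = 39.00.
dP/dQ = −1.0, so dQ/dP = 1/(−1.0) = -1.000.
ε = (dQ/dP)(P/Q) = (-1.000)(39.00/84).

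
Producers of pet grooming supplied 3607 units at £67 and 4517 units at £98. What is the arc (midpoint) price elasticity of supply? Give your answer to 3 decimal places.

ΔQ = 4517 − 3607 = 910; ΔP = 98 − 67 = 31.
Midpoints: P̄ = 82.50, Q̄ = 4062.0.
ε_s = (ΔQ/ΔP)(P̄/Q̄) = (910/31)(82.50/4062.0).

0.596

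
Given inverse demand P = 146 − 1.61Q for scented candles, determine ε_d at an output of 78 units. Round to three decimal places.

At Q = 78, P = 146 − 1.61(78) = 20.42.
dP/dQ = −1.61, so dQ/dP = 1/(−1.61) = -0.621.
ε = (dQ/dP)(P/Q) = (-0.621)(20.42/78).

-0.163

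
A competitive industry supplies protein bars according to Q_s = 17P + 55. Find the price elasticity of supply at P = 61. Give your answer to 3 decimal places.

At P = 61, Q_s = 1092.
dQ_s/dP = 17.
ε_s = (dQ_s/dP)(P/Q_s) = (17)(61/1092).

0.950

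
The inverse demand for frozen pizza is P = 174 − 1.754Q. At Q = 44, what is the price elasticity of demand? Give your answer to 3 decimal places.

At Q = 44, P = 174 − 1.754(44) = 96.82.
dP/dQ = −1.754, so dQ/dP = 1/(−1.754) = -0.570.
ε = (dQ/dP)(P/Q) = (-0.570)(96.82/44).

-1.255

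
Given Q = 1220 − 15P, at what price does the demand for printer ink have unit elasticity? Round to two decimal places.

40.67

For linear demand Q = a − bP, ε = −bP/(a − bP). |ε| = 1 when bP = a − bP, i.e. P = a/(2b).
P = 1220/(2·15) = 1220/30 = 40.6667.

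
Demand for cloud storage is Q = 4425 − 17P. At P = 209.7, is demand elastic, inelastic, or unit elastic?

elastic

Q = 860.100, dQ/dP = -17.
ε = (dQ/dP)(P/Q) ≈ -4.145.
|ε| = 4.14 > 1.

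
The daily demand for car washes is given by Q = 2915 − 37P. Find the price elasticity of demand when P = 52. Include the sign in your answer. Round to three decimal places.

-1.941

At P = 52, Q = 991.
dQ/dP = −37.
ε = (dQ/dP)(P/Q) = (-37)(52/991).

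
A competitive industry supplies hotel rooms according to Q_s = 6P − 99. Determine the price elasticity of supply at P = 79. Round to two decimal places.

1.26

At P = 79, Q_s = 375.
dQ_s/dP = 6.
ε_s = (dQ_s/dP)(P/Q_s) = (6)(79/375).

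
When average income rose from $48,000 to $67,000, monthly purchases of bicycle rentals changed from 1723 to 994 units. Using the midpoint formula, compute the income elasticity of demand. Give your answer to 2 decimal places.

ΔQ = -729, ΔI = 19000. Midpoints: Ī = 57,500, Q̄ = 1358.5.
ε_I = (ΔQ/ΔI)(Ī/Q̄) = (-729/19000)(57500/1358.5).
ε_I < 0, so the good is inferior.

-1.62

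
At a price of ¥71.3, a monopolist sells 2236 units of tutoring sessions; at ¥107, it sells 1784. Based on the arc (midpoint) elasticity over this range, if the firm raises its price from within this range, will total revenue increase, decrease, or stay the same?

Arc ε = (-452/35.7)(89.15/2010.0) ≈ -0.562.
|ε| = 0.56 < 1, so demand is inelastic. A price rise therefore raises total revenue.

increase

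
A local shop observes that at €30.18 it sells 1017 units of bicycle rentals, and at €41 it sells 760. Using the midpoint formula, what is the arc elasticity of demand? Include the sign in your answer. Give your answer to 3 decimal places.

ΔQ = 760 − 1017 = -257; ΔP = 41 − 30.18 = 10.82.
Midpoints: P̄ = 35.59, Q̄ = 888.5.
ε = (ΔQ/ΔP)(P̄/Q̄) = (-257/10.82)(35.59/888.5).

-0.951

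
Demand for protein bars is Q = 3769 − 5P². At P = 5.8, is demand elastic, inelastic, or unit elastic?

inelastic

Q = 3600.800, dQ/dP = -58.
ε = (dQ/dP)(P/Q) ≈ -0.093.
|ε| = 0.09 < 1.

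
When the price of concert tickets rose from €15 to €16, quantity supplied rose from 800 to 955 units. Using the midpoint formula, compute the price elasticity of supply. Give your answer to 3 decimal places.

2.738

ΔQ = 955 − 800 = 155; ΔP = 16 − 15 = 1.
Midpoints: P̄ = 15.50, Q̄ = 877.5.
ε_s = (ΔQ/ΔP)(P̄/Q̄) = (155/1)(15.50/877.5).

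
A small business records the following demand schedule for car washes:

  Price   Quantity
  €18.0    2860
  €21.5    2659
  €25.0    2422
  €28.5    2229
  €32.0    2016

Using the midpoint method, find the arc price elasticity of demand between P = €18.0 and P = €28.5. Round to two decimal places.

-0.55

At P = 18.0, Q = 2860; at P = 28.5, Q = 2229.
ΔQ = -631, ΔP = 10.5. Midpoints: P̄ = 23.25, Q̄ = 2544.5.
ε = (ΔQ/ΔP)(P̄/Q̄) = (-631/10.5)(23.25/2544.5).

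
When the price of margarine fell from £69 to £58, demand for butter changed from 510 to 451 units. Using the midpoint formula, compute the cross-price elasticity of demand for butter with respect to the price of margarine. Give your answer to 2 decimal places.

ΔQ_x = 451 − 510 = -59; ΔP_y = 58 − 69 = -11.
Midpoints: P̄_y = 63.50, Q̄_x = 480.5.
ε_xy = (ΔQ_x/ΔP_y)(P̄_y/Q̄_x) = (-59/-11)(63.50/480.5).
ε_xy > 0, so the goods are substitutes.

0.71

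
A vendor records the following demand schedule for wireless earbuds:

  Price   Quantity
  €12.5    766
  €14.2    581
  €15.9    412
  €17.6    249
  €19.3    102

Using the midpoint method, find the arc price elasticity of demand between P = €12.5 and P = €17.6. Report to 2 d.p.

At P = 12.5, Q = 766; at P = 17.6, Q = 249.
ΔQ = -517, ΔP = 5.1. Midpoints: P̄ = 15.05, Q̄ = 507.5.
ε = (ΔQ/ΔP)(P̄/Q̄) = (-517/5.1)(15.05/507.5).

-3.01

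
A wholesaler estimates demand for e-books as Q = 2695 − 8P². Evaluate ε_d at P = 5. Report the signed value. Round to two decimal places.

At P = 5, Q = 2495.
dQ/dP = −16P = -80.
ε = (dQ/dP)(P/Q) = (-80)(5/2495).

-0.16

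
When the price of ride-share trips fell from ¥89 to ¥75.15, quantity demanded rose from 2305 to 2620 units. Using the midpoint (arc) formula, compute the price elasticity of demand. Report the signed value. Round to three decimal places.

ΔQ = 2620 − 2305 = 315; ΔP = 75.15 − 89 = -13.85.
Midpoints: P̄ = 82.08, Q̄ = 2462.5.
ε = (ΔQ/ΔP)(P̄/Q̄) = (315/-13.85)(82.08/2462.5).

-0.758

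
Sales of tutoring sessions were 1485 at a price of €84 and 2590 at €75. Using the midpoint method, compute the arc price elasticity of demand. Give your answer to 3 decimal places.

-4.791

ΔQ = 2590 − 1485 = 1105; ΔP = 75 − 84 = -9.
Midpoints: P̄ = 79.50, Q̄ = 2037.5.
ε = (ΔQ/ΔP)(P̄/Q̄) = (1105/-9)(79.50/2037.5).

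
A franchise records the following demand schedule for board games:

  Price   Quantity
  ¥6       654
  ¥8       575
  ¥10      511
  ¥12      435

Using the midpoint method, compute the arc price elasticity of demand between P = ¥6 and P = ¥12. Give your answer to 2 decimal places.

-0.60

At P = 6, Q = 654; at P = 12, Q = 435.
ΔQ = -219, ΔP = 6. Midpoints: P̄ = 9.00, Q̄ = 544.5.
ε = (ΔQ/ΔP)(P̄/Q̄) = (-219/6)(9.00/544.5).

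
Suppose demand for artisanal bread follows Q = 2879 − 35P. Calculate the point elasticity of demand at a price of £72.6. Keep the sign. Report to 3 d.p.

-7.518

At P = 72.6, Q = 338.
dQ/dP = −35.
ε = (dQ/dP)(P/Q) = (-35)(72.6/338).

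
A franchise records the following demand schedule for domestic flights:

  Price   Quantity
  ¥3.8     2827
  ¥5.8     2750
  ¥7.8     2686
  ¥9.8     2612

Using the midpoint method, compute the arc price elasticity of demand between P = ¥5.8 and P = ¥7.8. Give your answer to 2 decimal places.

-0.08

At P = 5.8, Q = 2750; at P = 7.8, Q = 2686.
ΔQ = -64, ΔP = 2.0. Midpoints: P̄ = 6.80, Q̄ = 2718.0.
ε = (ΔQ/ΔP)(P̄/Q̄) = (-64/2.0)(6.80/2718.0).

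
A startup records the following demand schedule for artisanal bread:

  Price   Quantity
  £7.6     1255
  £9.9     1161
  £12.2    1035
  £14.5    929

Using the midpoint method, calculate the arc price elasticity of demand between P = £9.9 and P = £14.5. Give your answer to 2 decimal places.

At P = 9.9, Q = 1161; at P = 14.5, Q = 929.
ΔQ = -232, ΔP = 4.6. Midpoints: P̄ = 12.20, Q̄ = 1045.0.
ε = (ΔQ/ΔP)(P̄/Q̄) = (-232/4.6)(12.20/1045.0).

-0.59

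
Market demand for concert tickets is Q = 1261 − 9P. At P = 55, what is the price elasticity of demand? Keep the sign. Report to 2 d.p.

-0.65

At P = 55, Q = 766.
dQ/dP = −9.
ε = (dQ/dP)(P/Q) = (-9)(55/766).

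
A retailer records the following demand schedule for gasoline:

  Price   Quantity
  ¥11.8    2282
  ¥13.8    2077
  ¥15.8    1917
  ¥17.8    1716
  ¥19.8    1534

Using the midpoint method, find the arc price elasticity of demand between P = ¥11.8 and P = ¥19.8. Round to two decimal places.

At P = 11.8, Q = 2282; at P = 19.8, Q = 1534.
ΔQ = -748, ΔP = 8.0. Midpoints: P̄ = 15.80, Q̄ = 1908.0.
ε = (ΔQ/ΔP)(P̄/Q̄) = (-748/8.0)(15.80/1908.0).

-0.77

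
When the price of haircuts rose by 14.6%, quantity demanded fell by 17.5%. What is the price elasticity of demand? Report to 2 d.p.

-1.20

ε = %ΔQ / %ΔP = (-17.5)/(14.6) = -1.199.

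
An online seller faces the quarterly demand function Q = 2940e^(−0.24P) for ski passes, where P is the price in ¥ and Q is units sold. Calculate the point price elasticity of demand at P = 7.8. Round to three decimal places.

-1.872

At P = 7.8, Q = 452.218.
dQ/dP = −0.24·2940e^(−0.24P) = −0.24Q = -108.532.
ε = (dQ/dP)(P/Q) = (-108.532)(7.8/452.218).
|ε| > 1, so demand is elastic at this price.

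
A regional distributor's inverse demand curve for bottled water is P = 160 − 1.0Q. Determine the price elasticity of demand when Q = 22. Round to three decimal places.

-6.273

At Q = 22, P = 160 − 1.0(22) = 138.00.
dP/dQ = −1.0, so dQ/dP = 1/(−1.0) = -1.000.
ε = (dQ/dP)(P/Q) = (-1.000)(138.00/22).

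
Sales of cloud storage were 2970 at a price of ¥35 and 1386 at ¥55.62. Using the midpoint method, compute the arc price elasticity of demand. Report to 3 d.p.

-1.598

ΔQ = 1386 − 2970 = -1584; ΔP = 55.62 − 35 = 20.62.
Midpoints: P̄ = 45.31, Q̄ = 2178.0.
ε = (ΔQ/ΔP)(P̄/Q̄) = (-1584/20.62)(45.31/2178.0).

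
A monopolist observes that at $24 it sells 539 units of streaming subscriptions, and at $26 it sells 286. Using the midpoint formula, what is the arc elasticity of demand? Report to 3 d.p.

-7.667

ΔQ = 286 − 539 = -253; ΔP = 26 − 24 = 2.
Midpoints: P̄ = 25.00, Q̄ = 412.5.
ε = (ΔQ/ΔP)(P̄/Q̄) = (-253/2)(25.00/412.5).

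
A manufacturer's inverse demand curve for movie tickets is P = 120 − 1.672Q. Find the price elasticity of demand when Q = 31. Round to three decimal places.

-1.315

At Q = 31, P = 120 − 1.672(31) = 68.17.
dP/dQ = −1.672, so dQ/dP = 1/(−1.672) = -0.598.
ε = (dQ/dP)(P/Q) = (-0.598)(68.17/31).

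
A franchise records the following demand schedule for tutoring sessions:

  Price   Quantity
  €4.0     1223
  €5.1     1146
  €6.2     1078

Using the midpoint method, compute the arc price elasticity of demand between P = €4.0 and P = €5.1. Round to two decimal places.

-0.27

At P = 4.0, Q = 1223; at P = 5.1, Q = 1146.
ΔQ = -77, ΔP = 1.1. Midpoints: P̄ = 4.55, Q̄ = 1184.5.
ε = (ΔQ/ΔP)(P̄/Q̄) = (-77/1.1)(4.55/1184.5).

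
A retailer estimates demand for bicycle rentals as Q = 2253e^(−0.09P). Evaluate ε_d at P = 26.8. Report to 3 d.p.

-2.412

At P = 26.8, Q = 201.950.
dQ/dP = −0.09·2253e^(−0.09P) = −0.09Q = -18.175.
ε = (dQ/dP)(P/Q) = (-18.175)(26.8/201.950).
|ε| > 1, so demand is elastic at this price.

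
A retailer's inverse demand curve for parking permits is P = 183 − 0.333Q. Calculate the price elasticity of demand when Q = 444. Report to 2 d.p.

At Q = 444, P = 183 − 0.333(444) = 35.15.
dP/dQ = −0.333, so dQ/dP = 1/(−0.333) = -3.003.
ε = (dQ/dP)(P/Q) = (-3.003)(35.15/444).

-0.24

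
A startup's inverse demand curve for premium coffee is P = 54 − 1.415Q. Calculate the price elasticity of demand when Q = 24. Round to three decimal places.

At Q = 24, P = 54 − 1.415(24) = 20.04.
dP/dQ = −1.415, so dQ/dP = 1/(−1.415) = -0.707.
ε = (dQ/dP)(P/Q) = (-0.707)(20.04/24).

-0.590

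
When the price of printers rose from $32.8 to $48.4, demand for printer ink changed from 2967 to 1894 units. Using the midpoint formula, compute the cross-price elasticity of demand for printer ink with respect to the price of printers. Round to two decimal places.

ΔQ_x = 1894 − 2967 = -1073; ΔP_y = 48.4 − 32.8 = 15.6.
Midpoints: P̄_y = 40.60, Q̄_x = 2430.5.
ε_xy = (ΔQ_x/ΔP_y)(P̄_y/Q̄_x) = (-1073/15.6)(40.60/2430.5).

-1.15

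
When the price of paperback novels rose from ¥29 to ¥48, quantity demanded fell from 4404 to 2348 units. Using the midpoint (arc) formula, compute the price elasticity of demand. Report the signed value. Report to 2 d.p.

-1.23

ΔQ = 2348 − 4404 = -2056; ΔP = 48 − 29 = 19.
Midpoints: P̄ = 38.50, Q̄ = 3376.0.
ε = (ΔQ/ΔP)(P̄/Q̄) = (-2056/19)(38.50/3376.0).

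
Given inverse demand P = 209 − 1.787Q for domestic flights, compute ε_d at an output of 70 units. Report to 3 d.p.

-0.671

At Q = 70, P = 209 − 1.787(70) = 83.91.
dP/dQ = −1.787, so dQ/dP = 1/(−1.787) = -0.560.
ε = (dQ/dP)(P/Q) = (-0.560)(83.91/70).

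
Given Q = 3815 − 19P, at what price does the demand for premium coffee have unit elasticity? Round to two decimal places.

100.39

For linear demand Q = a − bP, ε = −bP/(a − bP). |ε| = 1 when bP = a − bP, i.e. P = a/(2b).
P = 3815/(2·19) = 3815/38 = 100.3947.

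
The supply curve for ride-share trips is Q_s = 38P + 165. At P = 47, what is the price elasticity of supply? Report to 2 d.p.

0.92

At P = 47, Q_s = 1951.
dQ_s/dP = 38.
ε_s = (dQ_s/dP)(P/Q_s) = (38)(47/1951).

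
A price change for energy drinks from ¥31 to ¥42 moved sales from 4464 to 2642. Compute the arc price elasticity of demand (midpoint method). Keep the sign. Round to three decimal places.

ΔQ = 2642 − 4464 = -1822; ΔP = 42 − 31 = 11.
Midpoints: P̄ = 36.50, Q̄ = 3553.0.
ε = (ΔQ/ΔP)(P̄/Q̄) = (-1822/11)(36.50/3553.0).

-1.702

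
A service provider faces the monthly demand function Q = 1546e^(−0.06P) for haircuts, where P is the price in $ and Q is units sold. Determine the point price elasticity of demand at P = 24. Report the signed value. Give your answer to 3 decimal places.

-1.440

At P = 24, Q = 366.290.
dQ/dP = −0.06·1546e^(−0.06P) = −0.06Q = -21.977.
ε = (dQ/dP)(P/Q) = (-21.977)(24/366.290).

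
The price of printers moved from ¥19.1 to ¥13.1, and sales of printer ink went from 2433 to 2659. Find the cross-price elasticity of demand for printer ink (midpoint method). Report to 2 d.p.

-0.24

ΔQ_x = 2659 − 2433 = 226; ΔP_y = 13.1 − 19.1 = -6.0.
Midpoints: P̄_y = 16.10, Q̄_x = 2546.0.
ε_xy = (ΔQ_x/ΔP_y)(P̄_y/Q̄_x) = (226/-6.0)(16.10/2546.0).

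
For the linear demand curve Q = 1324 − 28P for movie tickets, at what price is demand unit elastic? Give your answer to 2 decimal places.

For linear demand Q = a − bP, ε = −bP/(a − bP). |ε| = 1 when bP = a − bP, i.e. P = a/(2b).
P = 1324/(2·28) = 1324/56 = 23.6429.

23.64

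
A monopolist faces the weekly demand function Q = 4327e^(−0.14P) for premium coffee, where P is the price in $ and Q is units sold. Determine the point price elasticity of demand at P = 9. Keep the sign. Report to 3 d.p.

At P = 9, Q = 1227.371.
dQ/dP = −0.14·4327e^(−0.14P) = −0.14Q = -171.832.
ε = (dQ/dP)(P/Q) = (-171.832)(9/1227.371).

-1.260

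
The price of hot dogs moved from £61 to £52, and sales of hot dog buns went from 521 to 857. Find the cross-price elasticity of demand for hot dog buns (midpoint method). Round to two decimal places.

ΔQ_x = 857 − 521 = 336; ΔP_y = 52 − 61 = -9.
Midpoints: P̄_y = 56.50, Q̄_x = 689.0.
ε_xy = (ΔQ_x/ΔP_y)(P̄_y/Q̄_x) = (336/-9)(56.50/689.0).
ε_xy < 0, so the goods are complements.

-3.06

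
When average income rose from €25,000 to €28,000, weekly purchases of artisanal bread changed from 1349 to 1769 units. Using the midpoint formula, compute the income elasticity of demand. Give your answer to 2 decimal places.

2.38

ΔQ = 420, ΔI = 3000. Midpoints: Ī = 26,500, Q̄ = 1559.0.
ε_I = (ΔQ/ΔI)(Ī/Q̄) = (420/3000)(26500/1559.0).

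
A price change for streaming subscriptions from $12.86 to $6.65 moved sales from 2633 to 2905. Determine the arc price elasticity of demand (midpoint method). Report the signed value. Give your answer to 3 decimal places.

-0.154

ΔQ = 2905 − 2633 = 272; ΔP = 6.65 − 12.86 = -6.21.
Midpoints: P̄ = 9.75, Q̄ = 2769.0.
ε = (ΔQ/ΔP)(P̄/Q̄) = (272/-6.21)(9.75/2769.0).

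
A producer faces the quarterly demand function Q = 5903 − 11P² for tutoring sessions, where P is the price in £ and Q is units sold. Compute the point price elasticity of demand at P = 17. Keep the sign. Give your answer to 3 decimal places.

At P = 17, Q = 2724.
dQ/dP = −22P = -374.
ε = (dQ/dP)(P/Q) = (-374)(17/2724).
|ε| > 1, so demand is elastic at this price.

-2.334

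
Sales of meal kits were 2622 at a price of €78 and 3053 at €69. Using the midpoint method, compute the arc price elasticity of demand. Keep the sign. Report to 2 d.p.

-1.24

ΔQ = 3053 − 2622 = 431; ΔP = 69 − 78 = -9.
Midpoints: P̄ = 73.50, Q̄ = 2837.5.
ε = (ΔQ/ΔP)(P̄/Q̄) = (431/-9)(73.50/2837.5).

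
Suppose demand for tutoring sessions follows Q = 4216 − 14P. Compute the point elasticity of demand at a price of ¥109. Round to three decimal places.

At P = 109, Q = 2690.
dQ/dP = −14.
ε = (dQ/dP)(P/Q) = (-14)(109/2690).

-0.567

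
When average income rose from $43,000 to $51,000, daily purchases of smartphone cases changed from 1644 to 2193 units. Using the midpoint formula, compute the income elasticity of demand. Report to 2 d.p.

1.68

ΔQ = 549, ΔI = 8000. Midpoints: Ī = 47,000, Q̄ = 1918.5.
ε_I = (ΔQ/ΔI)(Ī/Q̄) = (549/8000)(47000/1918.5).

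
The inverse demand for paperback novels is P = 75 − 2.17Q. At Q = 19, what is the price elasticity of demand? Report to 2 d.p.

-0.82

At Q = 19, P = 75 − 2.17(19) = 33.77.
dP/dQ = −2.17, so dQ/dP = 1/(−2.17) = -0.461.
ε = (dQ/dP)(P/Q) = (-0.461)(33.77/19).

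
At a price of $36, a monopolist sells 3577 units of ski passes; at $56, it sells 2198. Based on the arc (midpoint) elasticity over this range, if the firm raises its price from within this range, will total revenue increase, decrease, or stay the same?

decrease

Arc ε = (-1379/20)(46.00/2887.5) ≈ -1.098.
|ε| = 1.10 > 1, so demand is elastic. A price rise therefore reduces total revenue.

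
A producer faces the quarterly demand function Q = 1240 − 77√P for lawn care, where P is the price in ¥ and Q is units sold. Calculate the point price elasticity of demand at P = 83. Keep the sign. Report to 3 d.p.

-0.651

At P = 83, Q = 538.497.
dQ/dP = −77/(2√P) = -4.226.
ε = (dQ/dP)(P/Q) = (-4.226)(83/538.497).
|ε| < 1, so demand is inelastic at this price.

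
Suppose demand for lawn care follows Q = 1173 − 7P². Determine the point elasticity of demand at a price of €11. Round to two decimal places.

-5.20

At P = 11, Q = 326.
dQ/dP = −14P = -154.
ε = (dQ/dP)(P/Q) = (-154)(11/326).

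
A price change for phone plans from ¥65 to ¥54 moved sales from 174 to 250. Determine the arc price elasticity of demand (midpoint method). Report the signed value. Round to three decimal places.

ΔQ = 250 − 174 = 76; ΔP = 54 − 65 = -11.
Midpoints: P̄ = 59.50, Q̄ = 212.0.
ε = (ΔQ/ΔP)(P̄/Q̄) = (76/-11)(59.50/212.0).

-1.939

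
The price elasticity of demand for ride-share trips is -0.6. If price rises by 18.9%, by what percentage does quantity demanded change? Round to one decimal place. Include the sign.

-11.3%

%ΔQ ≈ ε × %ΔP = (-0.6)(18.9%) = -11.34%.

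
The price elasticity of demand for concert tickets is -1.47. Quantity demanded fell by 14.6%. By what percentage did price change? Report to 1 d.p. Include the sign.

9.9%

%ΔP ≈ %ΔQ / ε = (-14.6%)/(-1.47) = 9.93%.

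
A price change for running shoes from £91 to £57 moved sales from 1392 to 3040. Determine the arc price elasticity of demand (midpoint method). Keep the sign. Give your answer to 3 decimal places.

-1.619

ΔQ = 3040 − 1392 = 1648; ΔP = 57 − 91 = -34.
Midpoints: P̄ = 74.00, Q̄ = 2216.0.
ε = (ΔQ/ΔP)(P̄/Q̄) = (1648/-34)(74.00/2216.0).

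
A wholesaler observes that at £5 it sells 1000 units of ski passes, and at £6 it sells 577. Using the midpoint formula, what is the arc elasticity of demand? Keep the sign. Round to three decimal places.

-2.951

ΔQ = 577 − 1000 = -423; ΔP = 6 − 5 = 1.
Midpoints: P̄ = 5.50, Q̄ = 788.5.
ε = (ΔQ/ΔP)(P̄/Q̄) = (-423/1)(5.50/788.5).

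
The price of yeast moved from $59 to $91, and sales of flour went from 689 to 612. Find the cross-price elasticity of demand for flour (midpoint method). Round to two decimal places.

-0.28

ΔQ_x = 612 − 689 = -77; ΔP_y = 91 − 59 = 32.
Midpoints: P̄_y = 75.00, Q̄_x = 650.5.
ε_xy = (ΔQ_x/ΔP_y)(P̄_y/Q̄_x) = (-77/32)(75.00/650.5).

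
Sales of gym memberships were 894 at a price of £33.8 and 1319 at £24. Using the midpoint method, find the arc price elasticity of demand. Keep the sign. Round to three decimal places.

-1.133

ΔQ = 1319 − 894 = 425; ΔP = 24 − 33.8 = -9.8.
Midpoints: P̄ = 28.90, Q̄ = 1106.5.
ε = (ΔQ/ΔP)(P̄/Q̄) = (425/-9.8)(28.90/1106.5).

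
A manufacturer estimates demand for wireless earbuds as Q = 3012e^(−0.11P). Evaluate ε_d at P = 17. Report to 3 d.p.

At P = 17, Q = 464.220.
dQ/dP = −0.11·3012e^(−0.11P) = −0.11Q = -51.064.
ε = (dQ/dP)(P/Q) = (-51.064)(17/464.220).

-1.870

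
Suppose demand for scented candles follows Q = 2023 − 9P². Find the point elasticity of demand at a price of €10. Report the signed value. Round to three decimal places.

At P = 10, Q = 1123.
dQ/dP = −18P = -180.
ε = (dQ/dP)(P/Q) = (-180)(10/1123).
|ε| > 1, so demand is elastic at this price.

-1.603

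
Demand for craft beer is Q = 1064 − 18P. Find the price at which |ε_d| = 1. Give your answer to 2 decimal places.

29.56

For linear demand Q = a − bP, ε = −bP/(a − bP). |ε| = 1 when bP = a − bP, i.e. P = a/(2b).
P = 1064/(2·18) = 1064/36 = 29.5556.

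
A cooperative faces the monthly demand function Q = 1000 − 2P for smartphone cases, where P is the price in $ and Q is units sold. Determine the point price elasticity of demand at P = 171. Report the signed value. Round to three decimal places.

-0.520

At P = 171, Q = 658.
dQ/dP = −2.
ε = (dQ/dP)(P/Q) = (-2)(171/658).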